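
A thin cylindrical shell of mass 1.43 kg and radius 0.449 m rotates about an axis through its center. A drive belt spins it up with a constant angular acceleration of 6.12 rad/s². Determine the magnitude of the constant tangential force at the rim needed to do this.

I = MR² = (1.43)(0.449)² = 0.2883 kg·m².
The required torque is τ = Iα = (0.2883)(6.120) = 1.764 N·m.
A tangential force at the rim gives τ = FR, so F = τ/R = 1.764/0.449 = 3.929 N.

F ≈ 3.93 N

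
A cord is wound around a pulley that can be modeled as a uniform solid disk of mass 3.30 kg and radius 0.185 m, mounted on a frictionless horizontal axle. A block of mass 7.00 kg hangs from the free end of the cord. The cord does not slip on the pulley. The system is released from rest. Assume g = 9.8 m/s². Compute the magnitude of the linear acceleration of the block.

I = ½MR² = (1/2)(3.30)(0.185)² = 0.05647 kg·m².
Block: mg − T = ma. Pulley: TR = Iα. No-slip: a = αR, so T = (I/R²)a = 1.650·a.
Then mg = (m + 1.650)a, so a = (7.00)(9.8)/(7.00 + 1.650) = 7.931 m/s².

a ≈ 7.93 m/s²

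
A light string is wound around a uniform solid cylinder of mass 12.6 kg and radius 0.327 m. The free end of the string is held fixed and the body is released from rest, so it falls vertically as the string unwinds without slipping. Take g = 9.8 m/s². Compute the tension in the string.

T ≈ 41.2 N

Translation: Mg − T = Ma. Rotation about the center: TR = Iα with I = ½MR².
With a = αR: T = (I/R²)a = (1/2)M a, so Mg = (1 + 0.5000)Ma.
a = g/(1 + 0.5000) = 9.8/1.500 = 6.533 m/s².
T = 0.5000·M·a = (0.5000)(12.6)(6.533) = 41.16 N.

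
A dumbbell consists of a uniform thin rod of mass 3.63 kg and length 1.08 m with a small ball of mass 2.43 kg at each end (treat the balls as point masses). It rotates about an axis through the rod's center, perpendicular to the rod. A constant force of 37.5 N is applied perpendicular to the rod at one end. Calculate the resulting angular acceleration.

I_rod = (1/12)ML² = (1/12)(3.63)(1.08)² = 0.3528 kg·m².
I_balls = 2·m·(L/2)² = 2(2.43)(0.5400)² = 1.417 kg·m².
Total I = 1.770 kg·m².
τ = F·(L/2) = (37.5)(0.540) = 20.25 N·m.
α = τ/I = 20.25/1.770 = 11.44 rad/s².

α ≈ 11.4 rad/s²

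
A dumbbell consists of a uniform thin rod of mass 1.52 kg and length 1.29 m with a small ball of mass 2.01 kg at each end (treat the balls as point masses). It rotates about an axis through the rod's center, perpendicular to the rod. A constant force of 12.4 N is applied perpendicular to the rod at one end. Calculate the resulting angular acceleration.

α ≈ 4.25 rad/s²

I_rod = (1/12)ML² = (1/12)(1.52)(1.29)² = 0.2108 kg·m².
I_balls = 2·m·(L/2)² = 2(2.01)(0.6450)² = 1.672 kg·m².
Total I = 1.883 kg·m².
τ = F·(L/2) = (12.4)(0.645) = 7.998 N·m.
α = τ/I = 7.998/1.883 = 4.247 rad/s².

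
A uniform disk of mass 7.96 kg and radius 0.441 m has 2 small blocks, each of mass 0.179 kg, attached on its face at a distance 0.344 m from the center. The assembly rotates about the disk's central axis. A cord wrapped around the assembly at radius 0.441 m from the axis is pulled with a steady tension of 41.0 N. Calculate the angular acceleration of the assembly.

I_disk = ½MR² = ½(7.96)(0.441)² = 0.7740 kg·m².
I_blocks = 2·m·r² = 2(0.179)(0.344)² = 0.04236 kg·m².
Total I = 0.8164 kg·m².
τ = F r = (41.0)(0.441) = 18.08 N·m.
α = τ/I = 18.08/0.8164 = 22.15 rad/s².

α ≈ 22.1 rad/s²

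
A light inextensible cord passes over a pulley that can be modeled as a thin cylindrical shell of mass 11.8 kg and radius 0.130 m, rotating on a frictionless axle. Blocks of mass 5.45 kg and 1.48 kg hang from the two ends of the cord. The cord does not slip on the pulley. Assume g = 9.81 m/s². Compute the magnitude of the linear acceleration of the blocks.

a ≈ 2.08 m/s²

I = MR² = (11.8)(0.130)² = 0.1994 kg·m².
Heavier block: m₁g − T₁ = m₁a. Lighter block: T₂ − m₂g = m₂a.
Pulley: (T₁ − T₂)R = Iα = I(a/R), so T₁ − T₂ = (I/R²)a = 1·M_p a = 11.80·a.
Adding the three: (m₁ − m₂)g = (m₁ + m₂ + 11.80)a, so a = (5.45 − 1.48)(9.81)/(5.45 + 1.48 + 11.80) = 2.079 m/s².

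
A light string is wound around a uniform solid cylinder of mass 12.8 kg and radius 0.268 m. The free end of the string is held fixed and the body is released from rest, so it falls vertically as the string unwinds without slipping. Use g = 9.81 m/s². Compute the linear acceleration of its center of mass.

Translation: Mg − T = Ma. Rotation about the center: TR = Iα with I = ½MR².
With a = αR: T = (I/R²)a = (1/2)M a, so Mg = (1 + 0.5000)Ma.
a = g/(1 + 0.5000) = 9.81/1.500 = 6.540 m/s².

a ≈ 6.54 m/s²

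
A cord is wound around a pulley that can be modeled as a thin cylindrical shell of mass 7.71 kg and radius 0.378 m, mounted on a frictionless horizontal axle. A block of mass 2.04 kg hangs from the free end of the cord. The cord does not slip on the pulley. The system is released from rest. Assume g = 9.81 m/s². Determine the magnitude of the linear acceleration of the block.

a ≈ 2.05 m/s²

I = MR² = (7.71)(0.378)² = 1.102 kg·m².
Block: mg − T = ma. Pulley: TR = Iα. No-slip: a = αR, so T = (I/R²)a = 7.710·a.
Then mg = (m + 7.710)a, so a = (2.04)(9.81)/(2.04 + 7.710) = 2.053 m/s².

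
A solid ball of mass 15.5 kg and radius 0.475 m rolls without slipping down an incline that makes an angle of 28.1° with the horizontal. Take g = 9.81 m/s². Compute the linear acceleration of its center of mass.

Translation along the incline: Mg sinθ − f = Ma.
Rotation about the center: fR = Iα with I = (2/5)MR². No-slip gives a = αR, so f = (I/R²)a = (2/5)M a.
Substituting: Mg sinθ = (1 + 0.4000)Ma, so a = g sinθ/(1 + 0.4000) = (9.81) sin 28.1° / 1.400 = 3.300 m/s².

a ≈ 3.30 m/s²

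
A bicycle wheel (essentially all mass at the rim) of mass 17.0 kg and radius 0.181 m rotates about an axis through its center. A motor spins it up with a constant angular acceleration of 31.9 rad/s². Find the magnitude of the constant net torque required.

I = MR² = (17.0)(0.181)² = 0.5569 kg·m².
τ = Iα = (0.5569)(31.90) = 17.77 N·m.

τ ≈ 17.8 N·m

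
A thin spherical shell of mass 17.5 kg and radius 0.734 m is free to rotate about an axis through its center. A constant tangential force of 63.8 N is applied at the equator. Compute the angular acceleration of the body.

I = (2/3)MR² = (2/3)(17.5)(0.734)² = 6.285 kg·m².
τ = F R = (63.8)(0.734) = 46.83 N·m.
From τ = Iα: α = 46.83/6.285 = 7.450 rad/s².

α ≈ 7.45 rad/s²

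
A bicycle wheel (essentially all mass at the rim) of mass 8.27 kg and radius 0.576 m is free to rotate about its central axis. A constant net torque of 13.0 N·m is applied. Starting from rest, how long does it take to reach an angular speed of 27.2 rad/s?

t ≈ 5.74 s

I = MR² = (8.27)(0.576)² = 2.744 kg·m².
α = τ/I = 13.0/2.744 = 4.738 rad/s².
ω = αt ⇒ t = ω/α = 27.2/4.738 = 5.741 s.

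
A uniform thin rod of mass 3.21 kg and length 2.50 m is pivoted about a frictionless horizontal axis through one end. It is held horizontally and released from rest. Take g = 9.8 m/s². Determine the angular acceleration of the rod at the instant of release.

α ≈ 5.88 rad/s²

About the pivot, I = (1/3)ML² = (1/3)(3.21)(2.50)² = 6.688 kg·m².
The weight acts at the center, a distance L/2 = 1.250 m from the pivot; τ = Mg(L/2) = 39.32 N·m.
α = τ/I = 39.32/6.688 = 5.880 rad/s².
(Equivalently α = (3g/(2L)) = 5.880 rad/s².)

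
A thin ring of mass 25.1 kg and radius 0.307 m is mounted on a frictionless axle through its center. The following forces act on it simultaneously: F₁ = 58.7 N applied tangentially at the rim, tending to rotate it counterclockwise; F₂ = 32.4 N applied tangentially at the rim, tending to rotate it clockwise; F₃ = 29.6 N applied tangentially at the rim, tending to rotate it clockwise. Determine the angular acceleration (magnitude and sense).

I = MR² = (25.1)(0.307)² = 2.366 kg·m².
Taking counterclockwise as positive: τ₁ = +(58.7)(0.307) = +18.02 N·m; τ₂ = −(32.4)(0.307) = −9.947 N·m; τ₃ = −(29.6)(0.307) = −9.087 N·m.
Net torque τ = -1.013 N·m.
α = τ/I = -1.013/2.366 = -0.4283 rad/s².

α ≈ 0.428 rad/s², clockwise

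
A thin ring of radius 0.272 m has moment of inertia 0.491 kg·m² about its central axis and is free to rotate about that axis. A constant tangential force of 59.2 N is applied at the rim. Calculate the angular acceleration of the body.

α ≈ 32.8 rad/s²

τ = F R = (59.2)(0.272) = 16.10 N·m.
Newton's second law for rotation, τ = Iα, gives α = τ/I = 16.10/0.4910 = 32.80 rad/s².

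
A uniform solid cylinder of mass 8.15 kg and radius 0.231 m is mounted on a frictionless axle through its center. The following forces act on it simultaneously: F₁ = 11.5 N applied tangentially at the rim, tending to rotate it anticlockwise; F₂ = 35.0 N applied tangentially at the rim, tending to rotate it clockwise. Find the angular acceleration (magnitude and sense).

I = ½MR² = (1/2)(8.15)(0.231)² = 0.2174 kg·m².
Taking anticlockwise as positive: τ₁ = +(11.5)(0.231) = +2.657 N·m; τ₂ = −(35.0)(0.231) = −8.085 N·m.
Net torque τ = -5.429 N·m.
α = τ/I = -5.429/0.2174 = -24.96 rad/s².

α ≈ 25.0 rad/s², clockwise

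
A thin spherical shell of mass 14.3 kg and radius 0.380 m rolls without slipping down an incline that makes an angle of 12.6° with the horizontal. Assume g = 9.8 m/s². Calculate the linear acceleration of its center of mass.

a ≈ 1.28 m/s²

Translation along the incline: Mg sinθ − f = Ma.
Rotation about the center: fR = Iα with I = (2/3)MR². No-slip gives a = αR, so f = (I/R²)a = (2/3)M a.
Substituting: Mg sinθ = (1 + 0.6667)Ma, so a = g sinθ/(1 + 0.6667) = (9.8) sin 12.6° / 1.667 = 1.283 m/s².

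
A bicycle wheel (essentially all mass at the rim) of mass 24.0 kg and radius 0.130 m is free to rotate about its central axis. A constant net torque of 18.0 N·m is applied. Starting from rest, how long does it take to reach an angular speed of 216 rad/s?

I = MR² = (24.0)(0.130)² = 0.4056 kg·m².
α = τ/I = 18.0/0.4056 = 44.38 rad/s².
ω = αt ⇒ t = ω/α = 216/44.38 = 4.867 s.

t ≈ 4.87 s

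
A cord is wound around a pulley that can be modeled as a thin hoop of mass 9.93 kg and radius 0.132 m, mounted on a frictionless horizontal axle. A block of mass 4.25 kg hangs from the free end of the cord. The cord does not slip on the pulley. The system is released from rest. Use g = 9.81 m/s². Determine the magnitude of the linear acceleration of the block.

a ≈ 2.94 m/s²

I = MR² = (9.93)(0.132)² = 0.1730 kg·m².
Block: mg − T = ma. Pulley: TR = Iα. No-slip: a = αR, so T = (I/R²)a = 9.930·a.
Then mg = (m + 9.930)a, so a = (4.25)(9.81)/(4.25 + 9.930) = 2.940 m/s².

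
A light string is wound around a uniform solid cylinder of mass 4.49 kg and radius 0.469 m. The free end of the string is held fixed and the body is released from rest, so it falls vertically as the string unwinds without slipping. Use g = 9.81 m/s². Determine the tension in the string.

T ≈ 14.7 N

Translation: Mg − T = Ma. Rotation about the center: TR = Iα with I = ½MR².
With a = αR: T = (I/R²)a = (1/2)M a, so Mg = (1 + 0.5000)Ma.
a = g/(1 + 0.5000) = 9.81/1.500 = 6.540 m/s².
T = 0.5000·M·a = (0.5000)(4.49)(6.540) = 14.68 N.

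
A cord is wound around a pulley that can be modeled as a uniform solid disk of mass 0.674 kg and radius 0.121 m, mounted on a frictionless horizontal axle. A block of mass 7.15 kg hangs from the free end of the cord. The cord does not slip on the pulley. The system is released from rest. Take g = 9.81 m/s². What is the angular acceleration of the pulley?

I = ½MR² = (1/2)(0.674)(0.121)² = 0.004934 kg·m².
Block: mg − T = ma. Pulley: TR = Iα. No-slip: a = αR, so T = (I/R²)a = 0.3370·a.
Then mg = (m + 0.3370)a, so a = (7.15)(9.81)/(7.15 + 0.3370) = 9.368 m/s².
α = a/R = 9.368/0.121 = 77.43 rad/s².

α ≈ 77.4 rad/s²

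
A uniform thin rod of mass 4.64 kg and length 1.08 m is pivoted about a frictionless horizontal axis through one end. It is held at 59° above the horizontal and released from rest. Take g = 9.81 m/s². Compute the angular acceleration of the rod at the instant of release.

α ≈ 7.02 rad/s²

About the pivot, I = (1/3)ML² = (1/3)(4.64)(1.08)² = 1.804 kg·m².
The weight acts at the center, a distance L/2 = 0.5400 m from the pivot; τ = Mg(L/2) cos 59° = 12.66 N·m.
α = τ/I = 12.66/1.804 = 7.017 rad/s².
(Equivalently α = (3g/(2L)) cos 59° = 7.017 rad/s².)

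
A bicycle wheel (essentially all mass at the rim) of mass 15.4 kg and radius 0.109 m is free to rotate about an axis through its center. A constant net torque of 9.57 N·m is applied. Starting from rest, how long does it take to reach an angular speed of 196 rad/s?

I = MR² = (15.4)(0.109)² = 0.1830 kg·m².
α = τ/I = 9.57/0.1830 = 52.30 rad/s².
ω = αt ⇒ t = ω/α = 196/52.30 = 3.747 s.

t ≈ 3.75 s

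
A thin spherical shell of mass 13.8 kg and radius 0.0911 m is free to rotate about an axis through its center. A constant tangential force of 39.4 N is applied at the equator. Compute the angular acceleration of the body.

α ≈ 47.0 rad/s²

I = (2/3)MR² = (2/3)(13.8)(0.0911)² = 0.07635 kg·m².
τ = F R = (39.4)(0.0911) = 3.589 N·m.
Newton's second law for rotation, τ = Iα, gives α = τ/I = 3.589/0.07635 = 47.01 rad/s².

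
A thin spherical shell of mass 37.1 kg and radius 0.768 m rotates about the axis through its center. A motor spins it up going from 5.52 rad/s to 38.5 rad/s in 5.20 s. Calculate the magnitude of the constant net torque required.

τ ≈ 92.5 N·m

I = (2/3)MR² = (2/3)(37.1)(0.768)² = 14.59 kg·m².
α = Δω/Δt = (38.5 − 5.52)/5.20 = 6.342 rad/s².
τ = Iα = (14.59)(6.342) = 92.52 N·m.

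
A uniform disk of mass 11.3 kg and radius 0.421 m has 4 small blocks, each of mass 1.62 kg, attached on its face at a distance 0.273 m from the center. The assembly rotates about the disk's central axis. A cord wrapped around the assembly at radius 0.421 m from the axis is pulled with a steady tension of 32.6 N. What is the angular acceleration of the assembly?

I_disk = ½MR² = ½(11.3)(0.421)² = 1.001 kg·m².
I_blocks = 4·m·r² = 4(1.62)(0.273)² = 0.4829 kg·m².
Total I = 1.484 kg·m².
τ = F r = (32.6)(0.421) = 13.72 N·m.
α = τ/I = 13.72/1.484 = 9.246 rad/s².

α ≈ 9.25 rad/s²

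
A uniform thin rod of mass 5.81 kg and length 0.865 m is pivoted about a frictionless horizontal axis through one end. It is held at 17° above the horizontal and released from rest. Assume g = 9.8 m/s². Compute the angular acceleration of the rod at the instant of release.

About the pivot, I = (1/3)ML² = (1/3)(5.81)(0.865)² = 1.449 kg·m².
The weight acts at the center, a distance L/2 = 0.4325 m from the pivot; τ = Mg(L/2) cos 17° = 23.55 N·m.
α = τ/I = 23.55/1.449 = 16.25 rad/s².
(Equivalently α = (3g/(2L)) cos 17° = 16.25 rad/s².)

α ≈ 16.3 rad/s²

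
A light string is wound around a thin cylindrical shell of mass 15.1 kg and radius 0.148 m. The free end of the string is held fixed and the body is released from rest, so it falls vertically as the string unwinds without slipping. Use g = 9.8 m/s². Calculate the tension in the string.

Translation: Mg − T = Ma. Rotation about the center: TR = Iα with I = MR².
With a = αR: T = (I/R²)a = M a, so Mg = (1 + 1.000)Ma.
a = g/(1 + 1.000) = 9.8/2.000 = 4.900 m/s².
T = 1.000·M·a = (1.000)(15.1)(4.900) = 73.99 N.

T ≈ 74.0 N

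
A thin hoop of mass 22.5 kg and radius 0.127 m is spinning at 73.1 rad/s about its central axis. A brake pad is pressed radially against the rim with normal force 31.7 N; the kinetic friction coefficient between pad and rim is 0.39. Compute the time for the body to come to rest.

t ≈ 16.9 s

I = MR² = (22.5)(0.127)² = 0.3629 kg·m².
Friction force f = μN = (0.39)(31.7) = 12.36 N at the rim; torque magnitude τ = fR = 1.570 N·m, opposing ω.
|α| = τ/I = 1.570/0.3629 = 4.327 rad/s² (deceleration).
0 = ω₀ − |α|t ⇒ t = ω₀/|α| = 73.1/4.327 = 16.90 s.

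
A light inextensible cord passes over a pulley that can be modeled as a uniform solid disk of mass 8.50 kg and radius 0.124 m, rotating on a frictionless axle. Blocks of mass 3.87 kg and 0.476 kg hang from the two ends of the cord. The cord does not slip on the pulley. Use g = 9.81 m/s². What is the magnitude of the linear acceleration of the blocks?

I = ½MR² = (1/2)(8.50)(0.124)² = 0.06535 kg·m².
Heavier block: m₁g − T₁ = m₁a. Lighter block: T₂ − m₂g = m₂a.
Pulley: (T₁ − T₂)R = Iα = I(a/R), so T₁ − T₂ = (I/R²)a = (1/2)M_p a = 4.250·a.
Adding the three: (m₁ − m₂)g = (m₁ + m₂ + 4.250)a, so a = (3.87 − 0.476)(9.81)/(3.87 + 0.476 + 4.250) = 3.873 m/s².

a ≈ 3.87 m/s²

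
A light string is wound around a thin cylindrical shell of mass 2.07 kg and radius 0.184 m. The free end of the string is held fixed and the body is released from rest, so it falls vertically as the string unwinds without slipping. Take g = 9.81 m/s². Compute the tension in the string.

T ≈ 10.2 N

Translation: Mg − T = Ma. Rotation about the center: TR = Iα with I = MR².
With a = αR: T = (I/R²)a = M a, so Mg = (1 + 1.000)Ma.
a = g/(1 + 1.000) = 9.81/2.000 = 4.905 m/s².
T = 1.000·M·a = (1.000)(2.07)(4.905) = 10.15 N.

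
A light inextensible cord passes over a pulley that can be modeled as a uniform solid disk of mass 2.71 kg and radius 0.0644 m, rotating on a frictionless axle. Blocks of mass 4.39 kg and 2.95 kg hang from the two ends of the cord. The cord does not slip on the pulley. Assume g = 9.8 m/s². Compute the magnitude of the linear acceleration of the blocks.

I = ½MR² = (1/2)(2.71)(0.0644)² = 0.005620 kg·m².
Heavier block: m₁g − T₁ = m₁a. Lighter block: T₂ − m₂g = m₂a.
Pulley: (T₁ − T₂)R = Iα = I(a/R), so T₁ − T₂ = (I/R²)a = (1/2)M_p a = 1.355·a.
Adding the three: (m₁ − m₂)g = (m₁ + m₂ + 1.355)a, so a = (4.39 − 2.95)(9.8)/(4.39 + 2.95 + 1.355) = 1.623 m/s².

a ≈ 1.62 m/s²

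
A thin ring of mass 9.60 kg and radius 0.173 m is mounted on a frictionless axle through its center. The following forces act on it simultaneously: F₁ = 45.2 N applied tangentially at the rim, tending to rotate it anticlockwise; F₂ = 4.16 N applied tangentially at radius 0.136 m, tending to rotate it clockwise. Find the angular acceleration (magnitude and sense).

α ≈ 25.2 rad/s², anticlockwise

I = MR² = (9.60)(0.173)² = 0.2873 kg·m².
Taking anticlockwise as positive: τ₁ = +(45.2)(0.173) = +7.820 N·m; τ₂ = −(4.16)(0.136) = −0.5658 N·m.
Net torque τ = 7.254 N·m.
α = τ/I = 7.254/0.2873 = 25.25 rad/s².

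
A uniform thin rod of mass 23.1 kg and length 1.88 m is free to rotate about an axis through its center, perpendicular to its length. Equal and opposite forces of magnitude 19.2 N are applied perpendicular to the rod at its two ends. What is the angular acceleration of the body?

I = (1/12)ML² = (1/12)(23.1)(1.88)² = 6.804 kg·m².
The couple gives τ = F·(L/2) + F·(L/2) = F L = (19.2)(1.88) = 36.10 N·m.
Newton's second law for rotation, τ = Iα, gives α = τ/I = 36.10/6.804 = 5.305 rad/s².

α ≈ 5.31 rad/s²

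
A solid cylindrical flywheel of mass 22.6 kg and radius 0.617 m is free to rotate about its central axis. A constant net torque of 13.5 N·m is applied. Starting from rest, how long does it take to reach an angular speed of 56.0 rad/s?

I = ½MR² = (1/2)(22.6)(0.617)² = 4.302 kg·m².
α = τ/I = 13.5/4.302 = 3.138 rad/s².
ω = αt ⇒ t = ω/α = 56.0/3.138 = 17.84 s.

t ≈ 17.8 s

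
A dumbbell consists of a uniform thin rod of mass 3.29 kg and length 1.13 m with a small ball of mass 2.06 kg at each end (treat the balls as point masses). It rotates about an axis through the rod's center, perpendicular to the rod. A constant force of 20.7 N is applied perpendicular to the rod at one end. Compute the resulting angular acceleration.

α ≈ 7.02 rad/s²

I_rod = (1/12)ML² = (1/12)(3.29)(1.13)² = 0.3501 kg·m².
I_balls = 2·m·(L/2)² = 2(2.06)(0.5650)² = 1.315 kg·m².
Total I = 1.665 kg·m².
τ = F·(L/2) = (20.7)(0.565) = 11.70 N·m.
α = τ/I = 11.70/1.665 = 7.023 rad/s².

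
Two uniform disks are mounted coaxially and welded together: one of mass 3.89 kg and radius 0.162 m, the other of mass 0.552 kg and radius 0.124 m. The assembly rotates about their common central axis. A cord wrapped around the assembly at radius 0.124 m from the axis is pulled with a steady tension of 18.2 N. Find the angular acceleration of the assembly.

I = ½M₁R₁² + ½M₂R₂² = ½(3.89)(0.162)² + ½(0.552)(0.124)² = 0.05529 kg·m².
τ = F r = (18.2)(0.124) = 2.257 N·m.
α = τ/I = 2.257/0.05529 = 40.82 rad/s².

α ≈ 40.8 rad/s²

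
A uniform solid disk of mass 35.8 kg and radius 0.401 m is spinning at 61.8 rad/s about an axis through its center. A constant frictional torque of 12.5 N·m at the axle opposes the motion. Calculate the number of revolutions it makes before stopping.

≈ 70.0 revolutions

I = ½MR² = (1/2)(35.8)(0.401)² = 2.878 kg·m².
The net torque has magnitude 12.5 N·m, opposing ω.
|α| = τ/I = 12.50/2.878 = 4.343 rad/s² (deceleration).
ω² = ω₀² − 2|α|θ with ω = 0 ⇒ θ = ω₀²/(2|α|) = 439.7 rad = 69.98 rev.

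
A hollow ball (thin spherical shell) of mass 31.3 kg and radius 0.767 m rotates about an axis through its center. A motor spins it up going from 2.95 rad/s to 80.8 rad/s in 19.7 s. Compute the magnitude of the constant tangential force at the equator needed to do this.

F ≈ 63.2 N

I = (2/3)MR² = (2/3)(31.3)(0.767)² = 12.28 kg·m².
α = Δω/Δt = (80.8 − 2.95)/19.7 = 3.952 rad/s².
The required torque is τ = Iα = (12.28)(3.952) = 48.51 N·m.
A tangential force at the equator gives τ = FR, so F = τ/R = 48.51/0.767 = 63.25 N.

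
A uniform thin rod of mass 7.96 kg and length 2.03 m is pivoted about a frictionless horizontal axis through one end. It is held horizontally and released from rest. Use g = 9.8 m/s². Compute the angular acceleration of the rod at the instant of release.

About the pivot, I = (1/3)ML² = (1/3)(7.96)(2.03)² = 10.93 kg·m².
The weight acts at the center, a distance L/2 = 1.015 m from the pivot; τ = Mg(L/2) = 79.18 N·m.
α = τ/I = 79.18/10.93 = 7.241 rad/s².

α ≈ 7.24 rad/s²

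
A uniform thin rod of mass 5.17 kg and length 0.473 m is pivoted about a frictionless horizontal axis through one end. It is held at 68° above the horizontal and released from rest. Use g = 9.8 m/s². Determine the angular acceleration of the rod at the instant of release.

α ≈ 11.6 rad/s²

About the pivot, I = (1/3)ML² = (1/3)(5.17)(0.473)² = 0.3856 kg·m².
The weight acts at the center, a distance L/2 = 0.2365 m from the pivot; τ = Mg(L/2) cos 68° = 4.489 N·m.
α = τ/I = 4.489/0.3856 = 11.64 rad/s².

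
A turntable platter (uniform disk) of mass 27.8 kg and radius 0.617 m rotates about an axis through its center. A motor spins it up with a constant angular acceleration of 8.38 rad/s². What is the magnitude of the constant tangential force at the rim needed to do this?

F ≈ 71.9 N

I = ½MR² = (1/2)(27.8)(0.617)² = 5.292 kg·m².
The required torque is τ = Iα = (5.292)(8.380) = 44.34 N·m.
A tangential force at the rim gives τ = FR, so F = τ/R = 44.34/0.617 = 71.87 N.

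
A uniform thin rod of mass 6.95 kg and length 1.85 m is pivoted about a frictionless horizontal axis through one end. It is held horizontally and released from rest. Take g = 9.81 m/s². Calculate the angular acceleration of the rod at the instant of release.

α ≈ 7.95 rad/s²

About the pivot, I = (1/3)ML² = (1/3)(6.95)(1.85)² = 7.929 kg·m².
The weight acts at the center, a distance L/2 = 0.9250 m from the pivot; τ = Mg(L/2) = 63.07 N·m.
α = τ/I = 63.07/7.929 = 7.954 rad/s².
(Equivalently α = (3g/(2L)) = 7.954 rad/s².)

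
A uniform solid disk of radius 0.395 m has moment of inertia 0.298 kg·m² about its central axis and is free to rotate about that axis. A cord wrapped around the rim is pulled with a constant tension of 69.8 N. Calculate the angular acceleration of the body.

τ = F R = (69.8)(0.395) = 27.57 N·m.
Newton's second law for rotation, τ = Iα, gives α = τ/I = 27.57/0.2980 = 92.52 rad/s².

α ≈ 92.5 rad/s²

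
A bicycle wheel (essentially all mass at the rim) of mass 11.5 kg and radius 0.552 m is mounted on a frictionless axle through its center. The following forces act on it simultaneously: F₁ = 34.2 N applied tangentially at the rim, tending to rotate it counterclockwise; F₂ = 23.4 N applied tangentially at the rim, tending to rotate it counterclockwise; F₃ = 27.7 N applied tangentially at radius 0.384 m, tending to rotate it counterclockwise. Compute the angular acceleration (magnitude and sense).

α ≈ 12.1 rad/s², counterclockwise

I = MR² = (11.5)(0.552)² = 3.504 kg·m².
Taking counterclockwise as positive: τ₁ = +(34.2)(0.552) = +18.88 N·m; τ₂ = +(23.4)(0.552) = +12.92 N·m; τ₃ = +(27.7)(0.384) = +10.64 N·m.
Net torque τ = 42.43 N·m.
α = τ/I = 42.43/3.504 = 12.11 rad/s².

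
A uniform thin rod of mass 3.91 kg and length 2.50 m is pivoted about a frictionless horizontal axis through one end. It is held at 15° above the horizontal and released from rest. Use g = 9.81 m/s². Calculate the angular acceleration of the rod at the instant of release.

α ≈ 5.69 rad/s²

About the pivot, I = (1/3)ML² = (1/3)(3.91)(2.50)² = 8.146 kg·m².
The weight acts at the center, a distance L/2 = 1.250 m from the pivot; τ = Mg(L/2) cos 15° = 46.31 N·m.
α = τ/I = 46.31/8.146 = 5.685 rad/s².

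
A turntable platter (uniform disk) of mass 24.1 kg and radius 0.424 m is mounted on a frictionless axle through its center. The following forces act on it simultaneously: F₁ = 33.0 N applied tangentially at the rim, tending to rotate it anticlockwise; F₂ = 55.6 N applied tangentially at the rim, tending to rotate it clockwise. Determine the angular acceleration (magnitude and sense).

α ≈ 4.42 rad/s², clockwise

I = ½MR² = (1/2)(24.1)(0.424)² = 2.166 kg·m².
Taking anticlockwise as positive: τ₁ = +(33.0)(0.424) = +13.99 N·m; τ₂ = −(55.6)(0.424) = −23.57 N·m.
Net torque τ = -9.582 N·m.
α = τ/I = -9.582/2.166 = -4.423 rad/s².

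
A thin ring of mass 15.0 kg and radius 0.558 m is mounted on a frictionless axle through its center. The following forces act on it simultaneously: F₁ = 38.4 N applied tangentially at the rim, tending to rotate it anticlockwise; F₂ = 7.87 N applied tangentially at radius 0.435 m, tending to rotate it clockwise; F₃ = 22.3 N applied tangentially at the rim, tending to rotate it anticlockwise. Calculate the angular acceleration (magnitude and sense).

I = MR² = (15.0)(0.558)² = 4.670 kg·m².
Taking anticlockwise as positive: τ₁ = +(38.4)(0.558) = +21.43 N·m; τ₂ = −(7.87)(0.435) = −3.423 N·m; τ₃ = +(22.3)(0.558) = +12.44 N·m.
Net torque τ = 30.45 N·m.
α = τ/I = 30.45/4.670 = 6.519 rad/s².

α ≈ 6.52 rad/s², anticlockwise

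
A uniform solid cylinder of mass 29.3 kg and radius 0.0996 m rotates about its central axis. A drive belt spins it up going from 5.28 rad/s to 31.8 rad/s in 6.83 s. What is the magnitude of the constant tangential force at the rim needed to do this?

F ≈ 5.67 N

I = ½MR² = (1/2)(29.3)(0.0996)² = 0.1453 kg·m².
α = Δω/Δt = (31.8 − 5.28)/6.83 = 3.883 rad/s².
The required torque is τ = Iα = (0.1453)(3.883) = 0.5643 N·m.
A tangential force at the rim gives τ = FR, so F = τ/R = 0.5643/0.0996 = 5.666 N.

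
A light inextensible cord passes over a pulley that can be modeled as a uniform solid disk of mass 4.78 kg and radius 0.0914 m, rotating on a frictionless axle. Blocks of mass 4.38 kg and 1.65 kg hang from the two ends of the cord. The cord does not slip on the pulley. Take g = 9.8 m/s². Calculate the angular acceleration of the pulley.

α ≈ 34.8 rad/s²

I = ½MR² = (1/2)(4.78)(0.0914)² = 0.01997 kg·m².
Heavier block: m₁g − T₁ = m₁a. Lighter block: T₂ − m₂g = m₂a.
Pulley: (T₁ − T₂)R = Iα = I(a/R), so T₁ − T₂ = (I/R²)a = (1/2)M_p a = 2.390·a.
Adding the three: (m₁ − m₂)g = (m₁ + m₂ + 2.390)a, so a = (4.38 − 1.65)(9.8)/(4.38 + 1.65 + 2.390) = 3.177 m/s².
α = a/R = 3.177/0.0914 = 34.76 rad/s².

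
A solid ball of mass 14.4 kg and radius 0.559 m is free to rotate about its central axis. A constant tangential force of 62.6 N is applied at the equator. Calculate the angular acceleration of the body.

I = (2/5)MR² = (2/5)(14.4)(0.559)² = 1.800 kg·m².
τ = F R = (62.6)(0.559) = 34.99 N·m.
Newton's second law for rotation, τ = Iα, gives α = τ/I = 34.99/1.800 = 19.44 rad/s².

α ≈ 19.4 rad/s²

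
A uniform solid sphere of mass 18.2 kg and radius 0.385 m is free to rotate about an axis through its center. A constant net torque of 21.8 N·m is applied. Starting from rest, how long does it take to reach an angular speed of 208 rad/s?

t ≈ 10.3 s

I = (2/5)MR² = (2/5)(18.2)(0.385)² = 1.079 kg·m².
α = τ/I = 21.8/1.079 = 20.20 rad/s².
ω = αt ⇒ t = ω/α = 208/20.20 = 10.30 s.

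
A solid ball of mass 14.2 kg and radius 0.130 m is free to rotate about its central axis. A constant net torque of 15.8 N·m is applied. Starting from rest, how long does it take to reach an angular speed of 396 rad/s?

t ≈ 2.41 s

I = (2/5)MR² = (2/5)(14.2)(0.130)² = 0.09599 kg·m².
α = τ/I = 15.8/0.09599 = 164.6 rad/s².
ω = αt ⇒ t = ω/α = 396/164.6 = 2.406 s.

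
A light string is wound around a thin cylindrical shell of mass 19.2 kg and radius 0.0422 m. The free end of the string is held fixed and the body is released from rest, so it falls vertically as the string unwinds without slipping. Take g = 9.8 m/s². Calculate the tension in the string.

Translation: Mg − T = Ma. Rotation about the center: TR = Iα with I = MR².
With a = αR: T = (I/R²)a = M a, so Mg = (1 + 1.000)Ma.
a = g/(1 + 1.000) = 9.8/2.000 = 4.900 m/s².
T = 1.000·M·a = (1.000)(19.2)(4.900) = 94.08 N.

T ≈ 94.1 N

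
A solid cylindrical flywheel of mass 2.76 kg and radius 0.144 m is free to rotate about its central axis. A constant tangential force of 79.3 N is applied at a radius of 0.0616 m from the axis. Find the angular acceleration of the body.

α ≈ 171 rad/s²

I = ½MR² = (1/2)(2.76)(0.144)² = 0.02862 kg·m².
τ = F·r = (79.3)(0.0616) = 4.885 N·m.
Newton's second law for rotation, τ = Iα, gives α = τ/I = 4.885/0.02862 = 170.7 rad/s².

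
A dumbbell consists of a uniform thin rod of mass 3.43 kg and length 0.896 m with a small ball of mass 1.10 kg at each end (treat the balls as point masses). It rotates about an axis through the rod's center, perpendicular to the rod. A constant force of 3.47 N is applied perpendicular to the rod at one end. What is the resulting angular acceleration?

α ≈ 2.32 rad/s²

I_rod = (1/12)ML² = (1/12)(3.43)(0.896)² = 0.2295 kg·m².
I_balls = 2·m·(L/2)² = 2(1.10)(0.4480)² = 0.4415 kg·m².
Total I = 0.6710 kg·m².
τ = F·(L/2) = (3.47)(0.448) = 1.555 N·m.
α = τ/I = 1.555/0.6710 = 2.317 rad/s².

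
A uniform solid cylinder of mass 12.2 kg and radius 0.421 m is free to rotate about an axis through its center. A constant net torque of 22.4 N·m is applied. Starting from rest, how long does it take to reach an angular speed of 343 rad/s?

I = ½MR² = (1/2)(12.2)(0.421)² = 1.081 kg·m².
α = τ/I = 22.4/1.081 = 20.72 rad/s².
ω = αt ⇒ t = ω/α = 343/20.72 = 16.56 s.

t ≈ 16.6 s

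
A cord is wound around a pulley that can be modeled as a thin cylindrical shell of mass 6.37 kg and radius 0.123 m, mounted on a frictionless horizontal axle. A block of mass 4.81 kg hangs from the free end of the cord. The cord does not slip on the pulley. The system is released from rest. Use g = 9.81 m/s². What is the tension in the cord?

T ≈ 26.9 N

I = MR² = (6.37)(0.123)² = 0.09637 kg·m².
Block: mg − T = ma. Pulley: TR = Iα. No-slip: a = αR, so T = (I/R²)a = 6.370·a.
Then mg = (m + 6.370)a, so a = (4.81)(9.81)/(4.81 + 6.370) = 4.221 m/s².
T = 6.370·a = 26.89 N.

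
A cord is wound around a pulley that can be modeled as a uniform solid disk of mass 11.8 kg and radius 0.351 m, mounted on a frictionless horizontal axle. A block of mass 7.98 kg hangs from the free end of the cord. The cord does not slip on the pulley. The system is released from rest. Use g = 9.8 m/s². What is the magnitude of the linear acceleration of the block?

I = ½MR² = (1/2)(11.8)(0.351)² = 0.7269 kg·m².
Block: mg − T = ma. Pulley: TR = Iα. No-slip: a = αR, so T = (I/R²)a = 5.900·a.
Then mg = (m + 5.900)a, so a = (7.98)(9.8)/(7.98 + 5.900) = 5.634 m/s².

a ≈ 5.63 m/s²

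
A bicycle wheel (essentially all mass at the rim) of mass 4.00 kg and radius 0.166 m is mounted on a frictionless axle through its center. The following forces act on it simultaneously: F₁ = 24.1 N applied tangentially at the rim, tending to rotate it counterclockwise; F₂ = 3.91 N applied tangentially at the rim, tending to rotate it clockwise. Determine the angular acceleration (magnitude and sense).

I = MR² = (4.00)(0.166)² = 0.1102 kg·m².
Taking counterclockwise as positive: τ₁ = +(24.1)(0.166) = +4.001 N·m; τ₂ = −(3.91)(0.166) = −0.6491 N·m.
Net torque τ = 3.352 N·m.
α = τ/I = 3.352/0.1102 = 30.41 rad/s².

α ≈ 30.4 rad/s², counterclockwise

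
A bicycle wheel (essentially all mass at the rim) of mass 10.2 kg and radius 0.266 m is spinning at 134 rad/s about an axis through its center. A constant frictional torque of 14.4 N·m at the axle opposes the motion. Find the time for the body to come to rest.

I = MR² = (10.2)(0.266)² = 0.7217 kg·m².
The net torque has magnitude 14.4 N·m, opposing ω.
|α| = τ/I = 14.40/0.7217 = 19.95 rad/s² (deceleration).
0 = ω₀ − |α|t ⇒ t = ω₀/|α| = 134/19.95 = 6.716 s.

t ≈ 6.72 s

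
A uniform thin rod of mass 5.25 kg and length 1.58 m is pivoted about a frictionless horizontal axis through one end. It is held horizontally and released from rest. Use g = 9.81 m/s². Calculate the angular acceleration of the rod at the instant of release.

About the pivot, I = (1/3)ML² = (1/3)(5.25)(1.58)² = 4.369 kg·m².
The weight acts at the center, a distance L/2 = 0.7900 m from the pivot; τ = Mg(L/2) = 40.69 N·m.
α = τ/I = 40.69/4.369 = 9.313 rad/s².

α ≈ 9.31 rad/s²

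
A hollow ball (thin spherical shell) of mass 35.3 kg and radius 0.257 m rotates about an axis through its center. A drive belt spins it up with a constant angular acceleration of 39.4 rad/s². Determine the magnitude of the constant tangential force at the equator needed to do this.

I = (2/3)MR² = (2/3)(35.3)(0.257)² = 1.554 kg·m².
The required torque is τ = Iα = (1.554)(39.40) = 61.24 N·m.
A tangential force at the equator gives τ = FR, so F = τ/R = 61.24/0.257 = 238.3 N.

F ≈ 238 N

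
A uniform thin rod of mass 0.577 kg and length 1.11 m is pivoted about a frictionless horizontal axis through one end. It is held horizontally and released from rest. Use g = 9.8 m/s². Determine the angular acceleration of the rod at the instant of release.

About the pivot, I = (1/3)ML² = (1/3)(0.577)(1.11)² = 0.2370 kg·m².
The weight acts at the center, a distance L/2 = 0.5550 m from the pivot; τ = Mg(L/2) = 3.138 N·m.
α = τ/I = 3.138/0.2370 = 13.24 rad/s².
(Equivalently α = (3g/(2L)) = 13.24 rad/s².)

α ≈ 13.2 rad/s²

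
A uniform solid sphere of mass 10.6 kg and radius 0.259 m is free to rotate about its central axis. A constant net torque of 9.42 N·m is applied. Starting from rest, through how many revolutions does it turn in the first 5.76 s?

I = (2/5)MR² = (2/5)(10.6)(0.259)² = 0.2844 kg·m².
α = τ/I = 9.42/0.2844 = 33.12 rad/s².
θ = ½αt² = ½(33.12)(5.76)² = 549.4 rad.
Revolutions = θ/(2π) = 87.44.

≈ 87.4 revolutions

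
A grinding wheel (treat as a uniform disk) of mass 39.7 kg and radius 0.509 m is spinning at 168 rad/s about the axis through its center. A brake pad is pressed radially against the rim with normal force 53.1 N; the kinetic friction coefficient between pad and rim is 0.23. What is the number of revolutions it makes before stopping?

I = ½MR² = (1/2)(39.7)(0.509)² = 5.143 kg·m².
Friction force f = μN = (0.23)(53.1) = 12.21 N at the rim; torque magnitude τ = fR = 6.216 N·m, opposing ω.
|α| = τ/I = 6.216/5.143 = 1.209 rad/s² (deceleration).
ω² = ω₀² − 2|α|θ with ω = 0 ⇒ θ = ω₀²/(2|α|) = 11670 rad = 1858 rev.

≈ 1860 revolutions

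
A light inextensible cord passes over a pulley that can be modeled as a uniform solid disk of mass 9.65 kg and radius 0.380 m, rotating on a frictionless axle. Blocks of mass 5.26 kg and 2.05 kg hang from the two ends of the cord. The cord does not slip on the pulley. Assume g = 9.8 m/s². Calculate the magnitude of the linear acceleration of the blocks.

a ≈ 2.59 m/s²

I = ½MR² = (1/2)(9.65)(0.380)² = 0.6967 kg·m².
Heavier block: m₁g − T₁ = m₁a. Lighter block: T₂ − m₂g = m₂a.
Pulley: (T₁ − T₂)R = Iα = I(a/R), so T₁ − T₂ = (I/R²)a = (1/2)M_p a = 4.825·a.
Adding the three: (m₁ − m₂)g = (m₁ + m₂ + 4.825)a, so a = (5.26 − 2.05)(9.8)/(5.26 + 2.05 + 4.825) = 2.592 m/s².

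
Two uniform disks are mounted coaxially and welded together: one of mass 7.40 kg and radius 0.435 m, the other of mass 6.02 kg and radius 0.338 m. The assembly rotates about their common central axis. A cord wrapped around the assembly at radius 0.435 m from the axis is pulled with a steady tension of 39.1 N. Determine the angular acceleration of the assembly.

I = ½M₁R₁² + ½M₂R₂² = ½(7.40)(0.435)² + ½(6.02)(0.338)² = 1.044 kg·m².
τ = F r = (39.1)(0.435) = 17.01 N·m.
α = τ/I = 17.01/1.044 = 16.29 rad/s².

α ≈ 16.3 rad/s²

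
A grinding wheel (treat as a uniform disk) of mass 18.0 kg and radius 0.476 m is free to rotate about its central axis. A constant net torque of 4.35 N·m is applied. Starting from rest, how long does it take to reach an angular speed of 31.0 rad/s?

t ≈ 14.5 s

I = ½MR² = (1/2)(18.0)(0.476)² = 2.039 kg·m².
α = τ/I = 4.35/2.039 = 2.133 rad/s².
ω = αt ⇒ t = ω/α = 31.0/2.133 = 14.53 s.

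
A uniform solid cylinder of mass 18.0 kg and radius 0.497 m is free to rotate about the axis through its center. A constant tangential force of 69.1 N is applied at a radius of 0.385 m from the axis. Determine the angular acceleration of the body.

α ≈ 12.0 rad/s²

I = ½MR² = (1/2)(18.0)(0.497)² = 2.223 kg·m².
τ = F·r = (69.1)(0.385) = 26.60 N·m.
Newton's second law for rotation, τ = Iα, gives α = τ/I = 26.60/2.223 = 11.97 rad/s².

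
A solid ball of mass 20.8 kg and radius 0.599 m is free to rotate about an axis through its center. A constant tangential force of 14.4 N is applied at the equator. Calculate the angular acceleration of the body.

α ≈ 2.89 rad/s²

I = (2/5)MR² = (2/5)(20.8)(0.599)² = 2.985 kg·m².
τ = F R = (14.4)(0.599) = 8.626 N·m.
Newton's second law for rotation, τ = Iα, gives α = τ/I = 8.626/2.985 = 2.889 rad/s².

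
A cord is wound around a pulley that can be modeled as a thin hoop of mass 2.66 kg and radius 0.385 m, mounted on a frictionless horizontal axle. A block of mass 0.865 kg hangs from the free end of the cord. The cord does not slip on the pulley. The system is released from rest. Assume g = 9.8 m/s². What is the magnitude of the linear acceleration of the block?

a ≈ 2.40 m/s²

I = MR² = (2.66)(0.385)² = 0.3943 kg·m².
Block: mg − T = ma. Pulley: TR = Iα. No-slip: a = αR, so T = (I/R²)a = 2.660·a.
Then mg = (m + 2.660)a, so a = (0.865)(9.8)/(0.865 + 2.660) = 2.405 m/s².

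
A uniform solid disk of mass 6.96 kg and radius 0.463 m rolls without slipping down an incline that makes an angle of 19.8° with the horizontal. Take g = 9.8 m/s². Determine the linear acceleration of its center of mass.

a ≈ 2.21 m/s²

Translation along the incline: Mg sinθ − f = Ma.
Rotation about the center: fR = Iα with I = ½MR². No-slip gives a = αR, so f = (I/R²)a = (1/2)M a.
Substituting: Mg sinθ = (1 + 0.5000)Ma, so a = g sinθ/(1 + 0.5000) = (9.8) sin 19.8° / 1.500 = 2.213 m/s².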